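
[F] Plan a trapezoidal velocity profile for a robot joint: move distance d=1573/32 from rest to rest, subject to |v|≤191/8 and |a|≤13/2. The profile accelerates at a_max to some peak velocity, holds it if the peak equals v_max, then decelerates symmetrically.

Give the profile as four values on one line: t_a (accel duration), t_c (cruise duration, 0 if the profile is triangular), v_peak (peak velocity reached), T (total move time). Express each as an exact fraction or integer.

vₘ²/aₘ = (191/8)²/(13/2) = 36481/416
1573/32 < 36481/416 ⇒ no cruise
v_peak = √(1573/32·13/2) = √(20449/64) = 143/8
t_a = (143/8)/(13/2) = 11/4; t_c = 0
T = 2·11/4 = 11/2

t_a=11/4 t_c=0 v_peak=143/8 T=11/2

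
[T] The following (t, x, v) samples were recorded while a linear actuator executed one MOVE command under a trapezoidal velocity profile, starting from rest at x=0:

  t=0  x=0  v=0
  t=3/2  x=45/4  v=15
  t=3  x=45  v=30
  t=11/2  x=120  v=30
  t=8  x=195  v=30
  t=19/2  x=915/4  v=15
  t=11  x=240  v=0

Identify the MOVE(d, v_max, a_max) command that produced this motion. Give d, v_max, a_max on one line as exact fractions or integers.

d=240 v_max=30 a_max=10

final state: t=11, x=240, v=0 → d = 240
a_max = (15−0)/(3/2−0) = 10
max v = 30 over t∈[3,8] → v_max = 30
check: 30·(3+5) = 240 ✓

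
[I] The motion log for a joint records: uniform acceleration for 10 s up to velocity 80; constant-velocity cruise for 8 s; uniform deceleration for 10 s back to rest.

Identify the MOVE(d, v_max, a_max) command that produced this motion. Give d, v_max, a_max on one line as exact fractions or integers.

d=1440 v_max=80 a_max=8

a_max = 80/10 = 8
d_a = ½·80·10 = 400; d_c = 80·8 = 640
d = 2·400 + 640 = 1440
t_c = 8 > 0 ⇒ limit active, v_max = 80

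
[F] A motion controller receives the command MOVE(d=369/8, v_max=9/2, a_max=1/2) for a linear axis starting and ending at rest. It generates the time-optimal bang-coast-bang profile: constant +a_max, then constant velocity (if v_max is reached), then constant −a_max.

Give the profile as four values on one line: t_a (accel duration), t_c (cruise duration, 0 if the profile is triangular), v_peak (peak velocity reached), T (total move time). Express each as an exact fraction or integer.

vₘ²/aₘ = (9/2)²/(1/2) = 81/2
369/8 ≥ 81/2 ⇒ cruise phase
t_a = (9/2)/(1/2) = 9; v_peak = 9/2
d_cruise = 369/8 − 81/2 = 45/8; t_c = (45/8)/(9/2) = 5/4
T = 2·9 + 5/4 = 77/4

t_a=9 t_c=5/4 v_peak=9/2 T=77/4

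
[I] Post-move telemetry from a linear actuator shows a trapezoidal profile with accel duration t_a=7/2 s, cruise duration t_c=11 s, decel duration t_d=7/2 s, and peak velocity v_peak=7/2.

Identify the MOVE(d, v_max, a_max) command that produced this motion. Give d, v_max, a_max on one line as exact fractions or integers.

a_max = (7/2)/(7/2) = 1
d_a = ½·7/2·7/2 = 49/8; d_c = 7/2·11 = 77/2
d = 2·49/8 + 77/2 = 203/4
t_c = 11 > 0 ⇒ limit active, v_max = 7/2

d=203/4 v_max=7/2 a_max=1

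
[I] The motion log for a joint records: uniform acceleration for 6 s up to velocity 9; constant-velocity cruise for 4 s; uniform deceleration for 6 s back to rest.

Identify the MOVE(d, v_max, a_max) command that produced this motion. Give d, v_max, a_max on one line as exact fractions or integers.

a_max = 9/6 = 3/2
d_a = ½·9·6 = 27; d_c = 9·4 = 36
d = 2·27 + 36 = 90
t_c = 4 > 0 ⇒ limit active, v_max = 9

d=90 v_max=9 a_max=3/2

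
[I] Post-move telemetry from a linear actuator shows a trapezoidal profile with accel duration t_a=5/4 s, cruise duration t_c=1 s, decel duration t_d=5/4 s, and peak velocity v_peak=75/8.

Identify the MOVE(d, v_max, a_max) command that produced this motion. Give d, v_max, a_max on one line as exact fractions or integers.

a_max = (75/8)/(5/4) = 15/2
d_a = ½·75/8·5/4 = 375/64; d_c = 75/8·1 = 75/8
d = 2·375/64 + 75/8 = 675/32
t_c = 1 > 0 so v_max = 75/8

d=675/32 v_max=75/8 a_max=15/2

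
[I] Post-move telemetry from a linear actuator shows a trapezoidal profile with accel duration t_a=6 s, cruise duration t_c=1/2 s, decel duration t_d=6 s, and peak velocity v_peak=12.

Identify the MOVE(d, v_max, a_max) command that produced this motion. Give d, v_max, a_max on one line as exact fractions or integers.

a_max = 12/6 = 2
d_a = ½·12·6 = 36; d_c = 12·1/2 = 6
d = 2·36 + 6 = 78
t_c = 1/2 > 0 ⇒ limit active, v_max = 12

d=78 v_max=12 a_max=2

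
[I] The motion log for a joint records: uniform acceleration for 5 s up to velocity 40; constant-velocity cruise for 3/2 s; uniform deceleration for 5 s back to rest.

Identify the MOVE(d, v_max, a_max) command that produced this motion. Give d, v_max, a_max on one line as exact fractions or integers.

a_max = 40/5 = 8
d_a = ½·40·5 = 100; d_c = 40·3/2 = 60
d = 2·100 + 60 = 260
t_c = 3/2 > 0 ⇒ limit active, v_max = 40

d=260 v_max=40 a_max=8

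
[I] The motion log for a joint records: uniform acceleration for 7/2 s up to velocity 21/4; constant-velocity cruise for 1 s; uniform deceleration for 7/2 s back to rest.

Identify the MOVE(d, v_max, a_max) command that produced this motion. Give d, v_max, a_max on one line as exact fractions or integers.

d=189/8 v_max=21/4 a_max=3/2

a_max = (21/4)/(7/2) = 3/2
d_a = ½·21/4·7/2 = 147/16; d_c = 21/4·1 = 21/4
d = 2·147/16 + 21/4 = 189/8
t_c = 1 > 0 ⇒ limit active, v_max = 21/4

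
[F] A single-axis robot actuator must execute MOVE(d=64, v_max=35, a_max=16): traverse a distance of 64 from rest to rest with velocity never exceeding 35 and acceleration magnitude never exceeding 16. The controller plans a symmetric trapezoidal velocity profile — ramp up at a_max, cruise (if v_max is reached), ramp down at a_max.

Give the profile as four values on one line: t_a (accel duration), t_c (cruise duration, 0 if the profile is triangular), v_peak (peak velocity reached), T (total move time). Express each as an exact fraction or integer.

vₘ²/aₘ = 35²/16 = 1225/16
64 < 1225/16 so t_c = 0
v_peak = √(64·16) = √1024 = 32
t_a = 32/16 = 2; t_c = 0
T = 2·2 = 4

t_a=2 t_c=0 v_peak=32 T=4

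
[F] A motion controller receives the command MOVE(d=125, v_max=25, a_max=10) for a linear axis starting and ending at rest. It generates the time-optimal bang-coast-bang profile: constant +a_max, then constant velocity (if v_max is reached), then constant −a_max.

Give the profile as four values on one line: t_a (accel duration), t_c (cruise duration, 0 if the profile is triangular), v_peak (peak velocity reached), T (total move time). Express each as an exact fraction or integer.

t_a=5/2 t_c=5/2 v_peak=25 T=15/2

vₘ²/aₘ = 25²/10 = 125/2
125 ≥ 125/2 ⇒ cruise phase
t_a = 25/10 = 5/2; v_peak = 25
d_cruise = 125 − 125/2 = 125/2; t_c = (125/2)/25 = 5/2
T = 2·5/2 + 5/2 = 15/2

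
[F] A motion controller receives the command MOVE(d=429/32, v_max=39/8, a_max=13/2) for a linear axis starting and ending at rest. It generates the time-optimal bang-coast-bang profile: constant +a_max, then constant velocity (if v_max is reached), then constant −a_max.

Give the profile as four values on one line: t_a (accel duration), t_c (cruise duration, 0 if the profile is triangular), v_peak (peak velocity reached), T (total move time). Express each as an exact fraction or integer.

(v_max)²/a_max = (39/8)²/(13/2) = 117/32
429/32 ≥ 117/32 → trapezoidal
t_a = (39/8)/(13/2) = 3/4; v_peak = 39/8
d_cruise = 429/32 − 117/32 = 39/4; t_c = (39/4)/(39/8) = 2
T = 2·3/4 + 2 = 7/2

t_a=3/4 t_c=2 v_peak=39/8 T=7/2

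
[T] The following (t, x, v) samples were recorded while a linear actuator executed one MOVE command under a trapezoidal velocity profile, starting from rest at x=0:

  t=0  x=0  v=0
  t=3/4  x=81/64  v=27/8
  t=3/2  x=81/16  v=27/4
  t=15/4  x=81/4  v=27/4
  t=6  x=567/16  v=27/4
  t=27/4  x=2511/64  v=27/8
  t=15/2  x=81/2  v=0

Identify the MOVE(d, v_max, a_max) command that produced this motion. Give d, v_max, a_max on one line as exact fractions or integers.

d=81/2 v_max=27/4 a_max=9/2

final state: t=15/2, x=81/2, v=0 → d = 81/2
a_max = (27/8−0)/(3/4−0) = 9/2
max v = 27/4 over t∈[3/2,6] → v_max = 27/4
check: 27/4·(3/2+9/2) = 81/2 ✓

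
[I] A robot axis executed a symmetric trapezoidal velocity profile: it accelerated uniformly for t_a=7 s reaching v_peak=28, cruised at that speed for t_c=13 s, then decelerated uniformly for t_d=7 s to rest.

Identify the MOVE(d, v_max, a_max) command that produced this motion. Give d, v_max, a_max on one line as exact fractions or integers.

a_max = 28/7 = 4
d_a = ½·28·7 = 98; d_c = 28·13 = 364
d = 2·98 + 364 = 560
t_c = 13 > 0 so v_max = 28

d=560 v_max=28 a_max=4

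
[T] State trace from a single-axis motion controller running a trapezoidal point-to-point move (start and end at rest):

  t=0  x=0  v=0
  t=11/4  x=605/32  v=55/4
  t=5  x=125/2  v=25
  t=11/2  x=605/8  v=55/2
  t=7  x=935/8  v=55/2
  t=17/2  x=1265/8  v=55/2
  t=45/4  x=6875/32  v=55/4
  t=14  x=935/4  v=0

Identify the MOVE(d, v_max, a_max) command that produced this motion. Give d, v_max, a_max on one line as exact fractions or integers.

d=935/4 v_max=55/2 a_max=5

final state: t=14, x=935/4, v=0 → d = 935/4
a_max = (55/4−0)/(11/4−0) = 5
max v = 55/2 over t∈[11/2,17/2] → v_max = 55/2
check: 55/2·(11/2+3) = 935/4 ✓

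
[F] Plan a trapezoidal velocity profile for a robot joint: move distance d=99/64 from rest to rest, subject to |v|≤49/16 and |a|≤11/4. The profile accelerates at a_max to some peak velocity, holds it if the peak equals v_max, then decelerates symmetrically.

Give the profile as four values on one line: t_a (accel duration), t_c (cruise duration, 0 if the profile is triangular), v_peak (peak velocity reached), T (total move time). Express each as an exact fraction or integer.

v_max²/a_max = (49/16)²/(11/4) = 2401/704
99/64 < 2401/704 → triangular
v_peak = √(99/64·11/4) = √(1089/256) = 33/16
t_a = (33/16)/(11/4) = 3/4; t_c = 0
T = 2·3/4 = 3/2

t_a=3/4 t_c=0 v_peak=33/16 T=3/2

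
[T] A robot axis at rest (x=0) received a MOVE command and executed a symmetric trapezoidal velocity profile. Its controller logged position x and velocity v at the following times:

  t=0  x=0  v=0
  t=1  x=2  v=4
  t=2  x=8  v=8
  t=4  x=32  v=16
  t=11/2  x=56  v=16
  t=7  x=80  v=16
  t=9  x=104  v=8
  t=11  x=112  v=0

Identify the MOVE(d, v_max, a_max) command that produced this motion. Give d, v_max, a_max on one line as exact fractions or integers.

d=112 v_max=16 a_max=4

final state: t=11, x=112, v=0 → d = 112
a_max = (4−0)/(1−0) = 4
max v = 16 over t∈[4,7] → v_max = 16
check: 16·(4+3) = 112 ✓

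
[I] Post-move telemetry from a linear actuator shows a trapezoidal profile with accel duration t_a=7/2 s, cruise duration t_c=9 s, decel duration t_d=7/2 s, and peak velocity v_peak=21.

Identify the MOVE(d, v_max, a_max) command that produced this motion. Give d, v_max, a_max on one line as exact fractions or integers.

d=525/2 v_max=21 a_max=6

a_max = 21/(7/2) = 6
d_a = ½·21·7/2 = 147/4; d_c = 21·9 = 189
d = 2·147/4 + 189 = 525/2
t_c = 9 > 0 → v_max = v_peak = 21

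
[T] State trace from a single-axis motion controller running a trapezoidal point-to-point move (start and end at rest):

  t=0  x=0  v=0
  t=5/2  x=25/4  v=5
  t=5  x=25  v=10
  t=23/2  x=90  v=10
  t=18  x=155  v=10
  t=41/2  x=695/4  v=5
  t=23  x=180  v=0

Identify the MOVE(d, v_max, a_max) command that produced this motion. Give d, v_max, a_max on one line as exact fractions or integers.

final state: t=23, x=180, v=0 → d = 180
a_max = (5−0)/(5/2−0) = 2
max v = 10 over t∈[5,18] → v_max = 10
check: 10·(5+13) = 180 ✓

d=180 v_max=10 a_max=2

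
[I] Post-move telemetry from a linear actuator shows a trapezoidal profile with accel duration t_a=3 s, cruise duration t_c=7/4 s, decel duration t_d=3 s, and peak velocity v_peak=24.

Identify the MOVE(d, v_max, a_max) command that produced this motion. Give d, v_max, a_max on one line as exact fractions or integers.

d=114 v_max=24 a_max=8

a_max = 24/3 = 8
d_a = ½·24·3 = 36; d_c = 24·7/4 = 42
d = 2·36 + 42 = 114
t_c = 7/4 > 0 so v_max = 24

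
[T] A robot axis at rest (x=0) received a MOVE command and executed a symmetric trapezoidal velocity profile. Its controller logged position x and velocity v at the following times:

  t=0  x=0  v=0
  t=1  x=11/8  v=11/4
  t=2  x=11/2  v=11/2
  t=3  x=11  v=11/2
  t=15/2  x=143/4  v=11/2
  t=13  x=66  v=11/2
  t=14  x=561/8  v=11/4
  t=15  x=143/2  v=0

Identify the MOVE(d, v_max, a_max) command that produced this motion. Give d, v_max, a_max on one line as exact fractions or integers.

final state: t=15, x=143/2, v=0 → d = 143/2
a_max = (11/4−0)/(1−0) = 11/4
max v = 11/2 over t∈[2,13] → v_max = 11/2
check: 11/2·(2+11) = 143/2 ✓

d=143/2 v_max=11/2 a_max=11/4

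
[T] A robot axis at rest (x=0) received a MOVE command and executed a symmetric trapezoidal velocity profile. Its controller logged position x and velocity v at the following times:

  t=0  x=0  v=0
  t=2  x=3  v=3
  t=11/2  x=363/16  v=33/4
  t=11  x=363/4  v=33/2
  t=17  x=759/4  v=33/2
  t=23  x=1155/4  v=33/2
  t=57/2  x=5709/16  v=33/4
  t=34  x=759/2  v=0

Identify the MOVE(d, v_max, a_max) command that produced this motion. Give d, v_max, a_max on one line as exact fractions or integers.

final state: t=34, x=759/2, v=0 → d = 759/2
a_max = (3−0)/(2−0) = 3/2
max v = 33/2 over t∈[11,23] → v_max = 33/2
check: 33/2·(11+12) = 759/2 ✓

d=759/2 v_max=33/2 a_max=3/2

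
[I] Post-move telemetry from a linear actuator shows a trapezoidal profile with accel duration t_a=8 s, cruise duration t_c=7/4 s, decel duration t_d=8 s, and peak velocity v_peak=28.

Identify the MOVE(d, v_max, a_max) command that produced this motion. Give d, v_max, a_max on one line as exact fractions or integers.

d=273 v_max=28 a_max=7/2

a_max = 28/8 = 7/2
d_a = ½·28·8 = 112; d_c = 28·7/4 = 49
d = 2·112 + 49 = 273
t_c = 7/4 > 0 ⇒ limit active, v_max = 28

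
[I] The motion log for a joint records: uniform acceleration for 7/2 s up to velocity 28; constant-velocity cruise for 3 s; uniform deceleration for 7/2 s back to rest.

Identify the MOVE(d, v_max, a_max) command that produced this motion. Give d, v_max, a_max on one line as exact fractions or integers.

d=182 v_max=28 a_max=8

a_max = 28/(7/2) = 8
d_a = ½·28·7/2 = 49; d_c = 28·3 = 84
d = 2·49 + 84 = 182
t_c = 3 > 0 → v_max = v_peak = 28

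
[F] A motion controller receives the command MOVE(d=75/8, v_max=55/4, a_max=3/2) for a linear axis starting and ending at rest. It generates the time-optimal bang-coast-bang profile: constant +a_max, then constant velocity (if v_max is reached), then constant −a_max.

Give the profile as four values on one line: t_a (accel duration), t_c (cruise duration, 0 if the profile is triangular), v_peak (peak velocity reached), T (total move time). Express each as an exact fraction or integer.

t_a=5/2 t_c=0 v_peak=15/4 T=5

v_max²/a_max = (55/4)²/(3/2) = 3025/24
75/8 < 3025/24 so t_c = 0
v_peak = √(75/8·3/2) = √(225/16) = 15/4
t_a = (15/4)/(3/2) = 5/2; t_c = 0
T = 2·5/2 = 5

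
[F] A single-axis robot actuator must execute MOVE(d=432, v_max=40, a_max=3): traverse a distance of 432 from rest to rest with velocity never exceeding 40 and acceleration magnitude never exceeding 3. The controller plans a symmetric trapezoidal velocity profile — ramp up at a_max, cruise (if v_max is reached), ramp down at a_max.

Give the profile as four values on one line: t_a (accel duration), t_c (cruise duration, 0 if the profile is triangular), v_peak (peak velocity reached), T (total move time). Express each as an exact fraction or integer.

v_max²/a_max = 40²/3 = 1600/3
432 < 1600/3 ⇒ no cruise
v_peak = √(432·3) = √1296 = 36
t_a = 36/3 = 12; t_c = 0
T = 2·12 = 24

t_a=12 t_c=0 v_peak=36 T=24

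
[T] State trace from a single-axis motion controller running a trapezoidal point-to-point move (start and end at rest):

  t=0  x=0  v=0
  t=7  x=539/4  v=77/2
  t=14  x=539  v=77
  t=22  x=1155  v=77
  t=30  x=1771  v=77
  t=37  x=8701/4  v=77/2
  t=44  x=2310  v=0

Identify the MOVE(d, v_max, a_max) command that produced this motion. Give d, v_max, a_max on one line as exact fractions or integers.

final state: t=44, x=2310, v=0 → d = 2310
a_max = (77/2−0)/(7−0) = 11/2
max v = 77 over t∈[14,30] → v_max = 77
check: 77·(14+16) = 2310 ✓

d=2310 v_max=77 a_max=11/2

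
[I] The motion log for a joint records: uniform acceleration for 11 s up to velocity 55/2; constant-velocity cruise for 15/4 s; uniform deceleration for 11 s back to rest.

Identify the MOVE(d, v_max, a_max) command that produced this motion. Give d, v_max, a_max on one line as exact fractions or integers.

a_max = (55/2)/11 = 5/2
d_a = ½·55/2·11 = 605/4; d_c = 55/2·15/4 = 825/8
d = 2·605/4 + 825/8 = 3245/8
t_c = 15/4 > 0 so v_max = 55/2

d=3245/8 v_max=55/2 a_max=5/2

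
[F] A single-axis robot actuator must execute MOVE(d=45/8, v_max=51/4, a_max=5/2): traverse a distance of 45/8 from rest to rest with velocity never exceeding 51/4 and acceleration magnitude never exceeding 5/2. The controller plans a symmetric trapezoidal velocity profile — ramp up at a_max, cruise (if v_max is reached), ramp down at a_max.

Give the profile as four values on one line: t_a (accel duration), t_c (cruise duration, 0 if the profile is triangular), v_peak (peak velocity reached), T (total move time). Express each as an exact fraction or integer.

t_a=3/2 t_c=0 v_peak=15/4 T=3

v_max²/a_max = (51/4)²/(5/2) = 2601/40
45/8 < 2601/40 so t_c = 0
v_peak = √(45/8·5/2) = √(225/16) = 15/4
t_a = (15/4)/(5/2) = 3/2; t_c = 0
T = 2·3/2 = 3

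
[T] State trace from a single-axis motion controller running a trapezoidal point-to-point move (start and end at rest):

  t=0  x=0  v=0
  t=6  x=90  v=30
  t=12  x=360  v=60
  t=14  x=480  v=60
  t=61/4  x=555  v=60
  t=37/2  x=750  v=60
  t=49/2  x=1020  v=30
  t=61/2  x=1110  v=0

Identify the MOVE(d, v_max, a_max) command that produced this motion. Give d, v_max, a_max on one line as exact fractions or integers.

d=1110 v_max=60 a_max=5

final state: t=61/2, x=1110, v=0 → d = 1110
a_max = (30−0)/(6−0) = 5
max v = 60 over t∈[12,37/2] → v_max = 60
check: 60·(12+13/2) = 1110 ✓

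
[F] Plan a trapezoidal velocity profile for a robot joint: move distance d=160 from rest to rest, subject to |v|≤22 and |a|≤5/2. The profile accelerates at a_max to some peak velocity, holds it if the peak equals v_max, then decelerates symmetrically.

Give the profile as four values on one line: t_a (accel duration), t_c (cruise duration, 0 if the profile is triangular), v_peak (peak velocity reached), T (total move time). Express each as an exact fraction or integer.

vₘ²/aₘ = 22²/(5/2) = 968/5
160 < 968/5 so t_c = 0
v_peak = √(160·5/2) = √400 = 20
t_a = 20/(5/2) = 8; t_c = 0
T = 2·8 = 16

t_a=8 t_c=0 v_peak=20 T=16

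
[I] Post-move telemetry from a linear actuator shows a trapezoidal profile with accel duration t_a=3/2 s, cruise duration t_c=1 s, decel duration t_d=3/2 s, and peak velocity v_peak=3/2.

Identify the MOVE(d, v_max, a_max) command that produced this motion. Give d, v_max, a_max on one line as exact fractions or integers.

d=15/4 v_max=3/2 a_max=1

a_max = (3/2)/(3/2) = 1
d_a = ½·3/2·3/2 = 9/8; d_c = 3/2·1 = 3/2
d = 2·9/8 + 3/2 = 15/4
t_c = 1 > 0 ⇒ limit active, v_max = 3/2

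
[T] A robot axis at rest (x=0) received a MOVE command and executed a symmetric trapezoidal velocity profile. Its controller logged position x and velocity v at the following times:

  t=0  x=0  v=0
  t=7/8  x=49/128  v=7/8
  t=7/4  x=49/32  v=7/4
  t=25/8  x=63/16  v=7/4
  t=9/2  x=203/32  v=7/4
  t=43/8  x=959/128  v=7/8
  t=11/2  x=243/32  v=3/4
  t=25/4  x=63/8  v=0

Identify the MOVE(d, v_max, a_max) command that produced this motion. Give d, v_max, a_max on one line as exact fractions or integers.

final state: t=25/4, x=63/8, v=0 → d = 63/8
a_max = (7/8−0)/(7/8−0) = 1
max v = 7/4 over t∈[7/4,9/2] → v_max = 7/4
check: 7/4·(7/4+11/4) = 63/8 ✓

d=63/8 v_max=7/4 a_max=1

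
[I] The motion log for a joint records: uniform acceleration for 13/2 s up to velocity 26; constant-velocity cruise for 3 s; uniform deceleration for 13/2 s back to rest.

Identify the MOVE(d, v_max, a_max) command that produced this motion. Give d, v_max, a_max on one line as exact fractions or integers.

d=247 v_max=26 a_max=4

a_max = 26/(13/2) = 4
d_a = ½·26·13/2 = 169/2; d_c = 26·3 = 78
d = 2·169/2 + 78 = 247
t_c = 3 > 0 ⇒ limit active, v_max = 26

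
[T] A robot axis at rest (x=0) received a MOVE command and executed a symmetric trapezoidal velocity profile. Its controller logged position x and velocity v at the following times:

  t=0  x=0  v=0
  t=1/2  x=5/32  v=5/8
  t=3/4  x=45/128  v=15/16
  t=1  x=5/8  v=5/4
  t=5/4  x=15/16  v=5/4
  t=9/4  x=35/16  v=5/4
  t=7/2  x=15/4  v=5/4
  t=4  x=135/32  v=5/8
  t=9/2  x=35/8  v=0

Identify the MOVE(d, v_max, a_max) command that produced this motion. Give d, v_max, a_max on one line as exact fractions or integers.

final state: t=9/2, x=35/8, v=0 → d = 35/8
a_max = (5/8−0)/(1/2−0) = 5/4
max v = 5/4 over t∈[1,7/2] → v_max = 5/4
check: 5/4·(1+5/2) = 35/8 ✓

d=35/8 v_max=5/4 a_max=5/4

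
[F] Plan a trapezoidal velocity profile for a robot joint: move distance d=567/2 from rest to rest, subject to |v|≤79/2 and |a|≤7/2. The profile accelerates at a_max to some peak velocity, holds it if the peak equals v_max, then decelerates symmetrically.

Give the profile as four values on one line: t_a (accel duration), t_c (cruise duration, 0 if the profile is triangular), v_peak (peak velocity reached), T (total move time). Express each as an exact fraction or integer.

v_max²/a_max = (79/2)²/(7/2) = 6241/14
567/2 < 6241/14 → triangular
v_peak = √(567/2·7/2) = √(3969/4) = 63/2
t_a = (63/2)/(7/2) = 9; t_c = 0
T = 2·9 = 18

t_a=9 t_c=0 v_peak=63/2 T=18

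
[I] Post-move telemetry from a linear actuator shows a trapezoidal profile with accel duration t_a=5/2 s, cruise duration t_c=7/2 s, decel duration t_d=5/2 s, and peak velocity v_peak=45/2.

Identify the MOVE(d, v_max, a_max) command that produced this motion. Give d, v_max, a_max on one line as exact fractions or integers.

a_max = (45/2)/(5/2) = 9
d_a = ½·45/2·5/2 = 225/8; d_c = 45/2·7/2 = 315/4
d = 2·225/8 + 315/4 = 135
t_c = 7/2 > 0 ⇒ limit active, v_max = 45/2

d=135 v_max=45/2 a_max=9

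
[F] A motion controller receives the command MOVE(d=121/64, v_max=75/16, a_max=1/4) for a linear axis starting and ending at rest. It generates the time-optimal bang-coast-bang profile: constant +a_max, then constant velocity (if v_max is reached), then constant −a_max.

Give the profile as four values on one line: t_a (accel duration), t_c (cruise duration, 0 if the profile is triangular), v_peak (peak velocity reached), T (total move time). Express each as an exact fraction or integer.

t_a=11/4 t_c=0 v_peak=11/16 T=11/2

vₘ²/aₘ = (75/16)²/(1/4) = 5625/64
121/64 < 5625/64 so t_c = 0
v_peak = √(121/64·1/4) = √(121/256) = 11/16
t_a = (11/16)/(1/4) = 11/4; t_c = 0
T = 2·11/4 = 11/2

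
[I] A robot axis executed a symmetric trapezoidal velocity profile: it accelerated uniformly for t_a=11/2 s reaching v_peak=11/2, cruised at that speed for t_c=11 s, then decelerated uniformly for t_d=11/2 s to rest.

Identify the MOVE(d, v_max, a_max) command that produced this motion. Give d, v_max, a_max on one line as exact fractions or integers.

d=363/4 v_max=11/2 a_max=1

a_max = (11/2)/(11/2) = 1
d_a = ½·11/2·11/2 = 121/8; d_c = 11/2·11 = 121/2
d = 2·121/8 + 121/2 = 363/4
t_c = 11 > 0 ⇒ limit active, v_max = 11/2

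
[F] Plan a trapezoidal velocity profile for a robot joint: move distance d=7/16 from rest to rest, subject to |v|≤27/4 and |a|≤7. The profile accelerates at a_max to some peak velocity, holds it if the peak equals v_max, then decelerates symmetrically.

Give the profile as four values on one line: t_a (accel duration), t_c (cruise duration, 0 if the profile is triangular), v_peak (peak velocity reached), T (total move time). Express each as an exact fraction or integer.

v_max²/a_max = (27/4)²/7 = 729/112
7/16 < 729/112 ⇒ no cruise
v_peak = √(7/16·7) = √(49/16) = 7/4
t_a = (7/4)/7 = 1/4; t_c = 0
T = 2·1/4 = 1/2

t_a=1/4 t_c=0 v_peak=7/4 T=1/2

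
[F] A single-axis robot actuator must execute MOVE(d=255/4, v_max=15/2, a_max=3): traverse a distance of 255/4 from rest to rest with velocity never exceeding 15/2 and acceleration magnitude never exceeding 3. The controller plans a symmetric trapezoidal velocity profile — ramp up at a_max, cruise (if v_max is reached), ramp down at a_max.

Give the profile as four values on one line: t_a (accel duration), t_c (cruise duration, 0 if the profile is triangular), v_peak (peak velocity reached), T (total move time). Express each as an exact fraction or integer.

t_a=5/2 t_c=6 v_peak=15/2 T=11

vₘ²/aₘ = (15/2)²/3 = 75/4
255/4 ≥ 75/4 → trapezoidal
t_a = (15/2)/3 = 5/2; v_peak = 15/2
d_cruise = 255/4 − 75/4 = 45; t_c = 45/(15/2) = 6
T = 2·5/2 + 6 = 11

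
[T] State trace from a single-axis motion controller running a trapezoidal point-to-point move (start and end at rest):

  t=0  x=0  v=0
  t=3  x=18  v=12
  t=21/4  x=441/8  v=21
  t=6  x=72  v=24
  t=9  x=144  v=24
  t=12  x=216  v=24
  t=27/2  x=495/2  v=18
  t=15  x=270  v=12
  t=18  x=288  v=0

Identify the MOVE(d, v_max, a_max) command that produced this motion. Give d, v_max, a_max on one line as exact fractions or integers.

d=288 v_max=24 a_max=4

final state: t=18, x=288, v=0 → d = 288
a_max = (12−0)/(3−0) = 4
max v = 24 over t∈[6,12] → v_max = 24
check: 24·(6+6) = 288 ✓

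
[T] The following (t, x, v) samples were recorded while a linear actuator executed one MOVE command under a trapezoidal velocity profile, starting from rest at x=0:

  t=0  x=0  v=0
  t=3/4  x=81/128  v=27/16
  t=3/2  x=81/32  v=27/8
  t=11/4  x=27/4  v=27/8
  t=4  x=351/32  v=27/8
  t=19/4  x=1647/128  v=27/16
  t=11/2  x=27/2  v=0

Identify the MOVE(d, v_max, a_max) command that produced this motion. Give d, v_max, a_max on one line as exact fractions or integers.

d=27/2 v_max=27/8 a_max=9/4

final state: t=11/2, x=27/2, v=0 → d = 27/2
a_max = (27/16−0)/(3/4−0) = 9/4
max v = 27/8 over t∈[3/2,4] → v_max = 27/8
check: 27/8·(3/2+5/2) = 27/2 ✓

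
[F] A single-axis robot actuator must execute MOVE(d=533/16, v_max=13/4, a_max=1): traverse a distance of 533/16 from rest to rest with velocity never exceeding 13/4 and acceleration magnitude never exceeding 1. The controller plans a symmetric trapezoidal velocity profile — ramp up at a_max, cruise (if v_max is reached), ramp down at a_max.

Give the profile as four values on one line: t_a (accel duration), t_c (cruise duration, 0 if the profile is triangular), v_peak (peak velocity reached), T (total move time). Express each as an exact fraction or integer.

(v_max)²/a_max = (13/4)²/1 = 169/16
533/16 ≥ 169/16 so v_max reached
t_a = (13/4)/1 = 13/4; v_peak = 13/4
d_cruise = 533/16 − 169/16 = 91/4; t_c = (91/4)/(13/4) = 7
T = 2·13/4 + 7 = 27/2

t_a=13/4 t_c=7 v_peak=13/4 T=27/2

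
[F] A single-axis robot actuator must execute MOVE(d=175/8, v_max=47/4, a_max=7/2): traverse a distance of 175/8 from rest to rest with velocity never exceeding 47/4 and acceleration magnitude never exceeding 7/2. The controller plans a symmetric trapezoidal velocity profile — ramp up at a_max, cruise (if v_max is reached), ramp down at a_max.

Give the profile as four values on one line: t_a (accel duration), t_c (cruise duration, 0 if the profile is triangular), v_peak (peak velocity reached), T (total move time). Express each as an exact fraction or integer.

(v_max)²/a_max = (47/4)²/(7/2) = 2209/56
175/8 < 2209/56 ⇒ no cruise
v_peak = √(175/8·7/2) = √(1225/16) = 35/4
t_a = (35/4)/(7/2) = 5/2; t_c = 0
T = 2·5/2 = 5

t_a=5/2 t_c=0 v_peak=35/4 T=5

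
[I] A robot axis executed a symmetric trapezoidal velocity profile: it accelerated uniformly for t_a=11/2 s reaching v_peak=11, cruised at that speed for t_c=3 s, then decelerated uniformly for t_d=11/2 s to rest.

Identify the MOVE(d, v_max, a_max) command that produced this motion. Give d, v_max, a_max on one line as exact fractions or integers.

d=187/2 v_max=11 a_max=2

a_max = 11/(11/2) = 2
d_a = ½·11·11/2 = 121/4; d_c = 11·3 = 33
d = 2·121/4 + 33 = 187/2
t_c = 3 > 0 → v_max = v_peak = 11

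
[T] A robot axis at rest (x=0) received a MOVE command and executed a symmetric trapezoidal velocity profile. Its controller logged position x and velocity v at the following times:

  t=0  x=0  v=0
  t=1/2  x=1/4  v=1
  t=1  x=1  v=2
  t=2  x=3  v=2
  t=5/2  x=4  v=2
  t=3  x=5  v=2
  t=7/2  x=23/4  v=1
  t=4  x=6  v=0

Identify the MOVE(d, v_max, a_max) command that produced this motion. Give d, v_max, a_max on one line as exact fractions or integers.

final state: t=4, x=6, v=0 → d = 6
a_max = (1−0)/(1/2−0) = 2
max v = 2 over t∈[1,3] → v_max = 2
check: 2·(1+2) = 6 ✓

d=6 v_max=2 a_max=2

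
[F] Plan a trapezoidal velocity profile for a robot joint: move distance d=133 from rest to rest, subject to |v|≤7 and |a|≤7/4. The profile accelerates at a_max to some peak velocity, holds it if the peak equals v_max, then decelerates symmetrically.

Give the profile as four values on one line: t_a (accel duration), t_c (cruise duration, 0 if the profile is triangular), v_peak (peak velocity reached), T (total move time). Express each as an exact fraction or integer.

t_a=4 t_c=15 v_peak=7 T=23

v_max²/a_max = 7²/(7/4) = 28
133 ≥ 28 ⇒ cruise phase
t_a = 7/(7/4) = 4; v_peak = 7
d_cruise = 133 − 28 = 105; t_c = 105/7 = 15
T = 2·4 + 15 = 23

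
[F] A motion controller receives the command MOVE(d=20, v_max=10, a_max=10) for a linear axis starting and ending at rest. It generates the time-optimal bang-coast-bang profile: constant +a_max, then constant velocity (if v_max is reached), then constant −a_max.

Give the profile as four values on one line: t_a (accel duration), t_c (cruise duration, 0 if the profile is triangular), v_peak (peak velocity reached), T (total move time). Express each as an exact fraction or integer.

vₘ²/aₘ = 10²/10 = 10
20 ≥ 10 → trapezoidal
t_a = 10/10 = 1; v_peak = 10
d_cruise = 20 − 10 = 10; t_c = 10/10 = 1
T = 2·1 + 1 = 3

t_a=1 t_c=1 v_peak=10 T=3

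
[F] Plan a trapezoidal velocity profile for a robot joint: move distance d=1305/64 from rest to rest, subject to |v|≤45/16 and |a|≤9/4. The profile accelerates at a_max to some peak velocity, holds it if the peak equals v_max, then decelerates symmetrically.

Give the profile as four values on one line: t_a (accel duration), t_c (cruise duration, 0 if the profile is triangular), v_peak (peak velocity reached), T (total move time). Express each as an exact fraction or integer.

t_a=5/4 t_c=6 v_peak=45/16 T=17/2

v_max²/a_max = (45/16)²/(9/4) = 225/64
1305/64 ≥ 225/64 → trapezoidal
t_a = (45/16)/(9/4) = 5/4; v_peak = 45/16
d_cruise = 1305/64 − 225/64 = 135/8; t_c = (135/8)/(45/16) = 6
T = 2·5/4 + 6 = 17/2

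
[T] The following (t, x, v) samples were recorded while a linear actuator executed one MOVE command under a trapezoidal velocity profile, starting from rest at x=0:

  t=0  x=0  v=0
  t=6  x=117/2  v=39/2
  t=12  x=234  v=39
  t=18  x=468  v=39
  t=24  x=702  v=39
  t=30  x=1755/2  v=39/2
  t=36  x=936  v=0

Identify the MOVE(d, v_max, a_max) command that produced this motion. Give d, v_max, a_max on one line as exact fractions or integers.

d=936 v_max=39 a_max=13/4

final state: t=36, x=936, v=0 → d = 936
a_max = (39/2−0)/(6−0) = 13/4
max v = 39 over t∈[12,24] → v_max = 39
check: 39·(12+12) = 936 ✓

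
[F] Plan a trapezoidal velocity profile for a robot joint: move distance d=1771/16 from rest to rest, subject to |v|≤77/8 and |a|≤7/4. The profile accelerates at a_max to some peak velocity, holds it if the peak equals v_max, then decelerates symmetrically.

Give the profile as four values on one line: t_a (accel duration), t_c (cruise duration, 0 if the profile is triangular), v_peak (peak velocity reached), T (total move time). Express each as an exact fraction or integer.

v_max²/a_max = (77/8)²/(7/4) = 847/16
1771/16 ≥ 847/16 so v_max reached
t_a = (77/8)/(7/4) = 11/2; v_peak = 77/8
d_cruise = 1771/16 − 847/16 = 231/4; t_c = (231/4)/(77/8) = 6
T = 2·11/2 + 6 = 17

t_a=11/2 t_c=6 v_peak=77/8 T=17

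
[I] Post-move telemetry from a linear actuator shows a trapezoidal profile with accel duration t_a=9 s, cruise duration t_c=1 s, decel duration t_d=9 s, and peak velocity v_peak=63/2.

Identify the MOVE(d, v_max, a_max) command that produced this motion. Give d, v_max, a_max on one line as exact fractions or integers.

a_max = (63/2)/9 = 7/2
d_a = ½·63/2·9 = 567/4; d_c = 63/2·1 = 63/2
d = 2·567/4 + 63/2 = 315
t_c = 1 > 0 ⇒ limit active, v_max = 63/2

d=315 v_max=63/2 a_max=7/2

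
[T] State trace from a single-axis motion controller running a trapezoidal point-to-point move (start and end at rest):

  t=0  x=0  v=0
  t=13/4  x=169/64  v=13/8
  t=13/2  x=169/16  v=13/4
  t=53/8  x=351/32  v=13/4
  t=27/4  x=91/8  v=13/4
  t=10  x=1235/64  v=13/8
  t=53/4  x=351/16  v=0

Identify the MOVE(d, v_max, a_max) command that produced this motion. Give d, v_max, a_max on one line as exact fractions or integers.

d=351/16 v_max=13/4 a_max=1/2

final state: t=53/4, x=351/16, v=0 → d = 351/16
a_max = (13/8−0)/(13/4−0) = 1/2
max v = 13/4 over t∈[13/2,27/4] → v_max = 13/4
check: 13/4·(13/2+1/4) = 351/16 ✓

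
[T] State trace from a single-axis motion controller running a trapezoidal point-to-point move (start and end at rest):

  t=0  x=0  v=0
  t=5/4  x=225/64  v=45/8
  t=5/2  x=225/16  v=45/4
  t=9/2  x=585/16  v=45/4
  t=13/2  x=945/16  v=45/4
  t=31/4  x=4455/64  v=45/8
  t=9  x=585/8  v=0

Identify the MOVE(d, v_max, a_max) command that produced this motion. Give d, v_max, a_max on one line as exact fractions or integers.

final state: t=9, x=585/8, v=0 → d = 585/8
a_max = (45/8−0)/(5/4−0) = 9/2
max v = 45/4 over t∈[5/2,13/2] → v_max = 45/4
check: 45/4·(5/2+4) = 585/8 ✓

d=585/8 v_max=45/4 a_max=9/2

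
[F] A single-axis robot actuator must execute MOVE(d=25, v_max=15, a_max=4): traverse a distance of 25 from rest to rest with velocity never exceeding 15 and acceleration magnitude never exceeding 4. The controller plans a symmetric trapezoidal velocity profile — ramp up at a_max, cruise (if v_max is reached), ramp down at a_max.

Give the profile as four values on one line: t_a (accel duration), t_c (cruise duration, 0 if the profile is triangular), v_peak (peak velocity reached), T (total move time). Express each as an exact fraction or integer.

(v_max)²/a_max = 15²/4 = 225/4
25 < 225/4 → triangular
v_peak = √(25·4) = √100 = 10
t_a = 10/4 = 5/2; t_c = 0
T = 2·5/2 = 5

t_a=5/2 t_c=0 v_peak=10 T=5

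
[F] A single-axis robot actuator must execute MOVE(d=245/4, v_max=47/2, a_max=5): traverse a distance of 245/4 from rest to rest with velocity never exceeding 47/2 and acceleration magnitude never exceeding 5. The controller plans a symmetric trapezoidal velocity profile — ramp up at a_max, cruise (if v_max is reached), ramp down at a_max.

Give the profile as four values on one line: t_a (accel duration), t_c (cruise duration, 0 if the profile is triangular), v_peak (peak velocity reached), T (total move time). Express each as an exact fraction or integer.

vₘ²/aₘ = (47/2)²/5 = 2209/20
245/4 < 2209/20 → triangular
v_peak = √(245/4·5) = √(1225/4) = 35/2
t_a = (35/2)/5 = 7/2; t_c = 0
T = 2·7/2 = 7

t_a=7/2 t_c=0 v_peak=35/2 T=7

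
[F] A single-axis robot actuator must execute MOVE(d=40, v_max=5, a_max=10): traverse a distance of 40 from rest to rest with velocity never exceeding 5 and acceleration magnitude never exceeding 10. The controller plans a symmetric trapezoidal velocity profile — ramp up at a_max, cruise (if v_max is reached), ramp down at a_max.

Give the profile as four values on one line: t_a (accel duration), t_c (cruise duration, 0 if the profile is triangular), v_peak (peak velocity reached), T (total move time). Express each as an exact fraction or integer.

vₘ²/aₘ = 5²/10 = 5/2
40 ≥ 5/2 → trapezoidal
t_a = 5/10 = 1/2; v_peak = 5
d_cruise = 40 − 5/2 = 75/2; t_c = (75/2)/5 = 15/2
T = 2·1/2 + 15/2 = 17/2

t_a=1/2 t_c=15/2 v_peak=5 T=17/2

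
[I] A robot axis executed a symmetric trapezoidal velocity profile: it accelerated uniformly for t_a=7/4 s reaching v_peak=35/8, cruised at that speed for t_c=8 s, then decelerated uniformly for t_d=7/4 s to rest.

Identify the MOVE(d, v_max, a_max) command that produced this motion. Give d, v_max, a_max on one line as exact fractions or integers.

d=1365/32 v_max=35/8 a_max=5/2

a_max = (35/8)/(7/4) = 5/2
d_a = ½·35/8·7/4 = 245/64; d_c = 35/8·8 = 35
d = 2·245/64 + 35 = 1365/32
t_c = 8 > 0 → v_max = v_peak = 35/8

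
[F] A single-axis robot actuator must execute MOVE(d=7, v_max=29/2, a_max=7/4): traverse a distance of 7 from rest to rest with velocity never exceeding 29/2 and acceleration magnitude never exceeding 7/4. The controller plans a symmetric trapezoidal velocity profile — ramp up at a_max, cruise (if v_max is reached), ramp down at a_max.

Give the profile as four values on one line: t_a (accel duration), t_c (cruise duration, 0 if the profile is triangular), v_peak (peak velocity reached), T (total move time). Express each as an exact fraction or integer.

t_a=2 t_c=0 v_peak=7/2 T=4

(v_max)²/a_max = (29/2)²/(7/4) = 841/7
7 < 841/7 so t_c = 0
v_peak = √(7·7/4) = √(49/4) = 7/2
t_a = (7/2)/(7/4) = 2; t_c = 0
T = 2·2 = 4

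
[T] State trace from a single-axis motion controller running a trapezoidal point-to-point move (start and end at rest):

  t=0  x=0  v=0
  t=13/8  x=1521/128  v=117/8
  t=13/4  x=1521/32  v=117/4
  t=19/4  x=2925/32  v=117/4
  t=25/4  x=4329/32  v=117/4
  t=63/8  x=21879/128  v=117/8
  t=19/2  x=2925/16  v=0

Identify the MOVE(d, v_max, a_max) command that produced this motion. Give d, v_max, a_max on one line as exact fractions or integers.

final state: t=19/2, x=2925/16, v=0 → d = 2925/16
a_max = (117/8−0)/(13/8−0) = 9
max v = 117/4 over t∈[13/4,25/4] → v_max = 117/4
check: 117/4·(13/4+3) = 2925/16 ✓

d=2925/16 v_max=117/4 a_max=9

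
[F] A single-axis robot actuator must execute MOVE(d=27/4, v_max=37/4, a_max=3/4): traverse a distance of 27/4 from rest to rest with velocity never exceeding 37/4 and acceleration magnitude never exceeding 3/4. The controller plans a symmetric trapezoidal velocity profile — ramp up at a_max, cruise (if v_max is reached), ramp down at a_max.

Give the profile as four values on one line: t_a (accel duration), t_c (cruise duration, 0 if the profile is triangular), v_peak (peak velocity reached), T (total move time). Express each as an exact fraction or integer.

t_a=3 t_c=0 v_peak=9/4 T=6

(v_max)²/a_max = (37/4)²/(3/4) = 1369/12
27/4 < 1369/12 → triangular
v_peak = √(27/4·3/4) = √(81/16) = 9/4
t_a = (9/4)/(3/4) = 3; t_c = 0
T = 2·3 = 6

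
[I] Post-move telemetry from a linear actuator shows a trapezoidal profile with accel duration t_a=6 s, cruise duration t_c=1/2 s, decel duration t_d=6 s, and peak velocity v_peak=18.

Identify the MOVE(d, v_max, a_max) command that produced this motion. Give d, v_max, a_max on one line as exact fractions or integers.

d=117 v_max=18 a_max=3

a_max = 18/6 = 3
d_a = ½·18·6 = 54; d_c = 18·1/2 = 9
d = 2·54 + 9 = 117
t_c = 1/2 > 0 so v_max = 18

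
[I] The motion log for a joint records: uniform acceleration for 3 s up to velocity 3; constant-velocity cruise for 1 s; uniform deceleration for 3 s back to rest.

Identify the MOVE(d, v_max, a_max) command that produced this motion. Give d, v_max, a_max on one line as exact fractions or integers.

a_max = 3/3 = 1
d_a = ½·3·3 = 9/2; d_c = 3·1 = 3
d = 2·9/2 + 3 = 12
t_c = 1 > 0 ⇒ limit active, v_max = 3

d=12 v_max=3 a_max=1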